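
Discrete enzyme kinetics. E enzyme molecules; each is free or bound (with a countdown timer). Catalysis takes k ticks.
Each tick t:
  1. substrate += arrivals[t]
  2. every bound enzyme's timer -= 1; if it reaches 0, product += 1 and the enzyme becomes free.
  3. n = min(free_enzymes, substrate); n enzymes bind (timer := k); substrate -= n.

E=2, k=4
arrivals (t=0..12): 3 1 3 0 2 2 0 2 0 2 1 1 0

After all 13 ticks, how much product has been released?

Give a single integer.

t=0: arr=3 -> substrate=1 bound=2 product=0
t=1: arr=1 -> substrate=2 bound=2 product=0
t=2: arr=3 -> substrate=5 bound=2 product=0
t=3: arr=0 -> substrate=5 bound=2 product=0
t=4: arr=2 -> substrate=5 bound=2 product=2
t=5: arr=2 -> substrate=7 bound=2 product=2
t=6: arr=0 -> substrate=7 bound=2 product=2
t=7: arr=2 -> substrate=9 bound=2 product=2
t=8: arr=0 -> substrate=7 bound=2 product=4
t=9: arr=2 -> substrate=9 bound=2 product=4
t=10: arr=1 -> substrate=10 bound=2 product=4
t=11: arr=1 -> substrate=11 bound=2 product=4
t=12: arr=0 -> substrate=9 bound=2 product=6

Answer: 6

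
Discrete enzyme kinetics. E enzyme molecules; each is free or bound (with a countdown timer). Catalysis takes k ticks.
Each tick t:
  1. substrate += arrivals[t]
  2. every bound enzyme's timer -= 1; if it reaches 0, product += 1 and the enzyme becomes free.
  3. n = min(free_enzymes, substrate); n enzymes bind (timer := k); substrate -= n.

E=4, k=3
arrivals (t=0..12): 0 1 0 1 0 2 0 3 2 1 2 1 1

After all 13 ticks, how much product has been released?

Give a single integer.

t=0: arr=0 -> substrate=0 bound=0 product=0
t=1: arr=1 -> substrate=0 bound=1 product=0
t=2: arr=0 -> substrate=0 bound=1 product=0
t=3: arr=1 -> substrate=0 bound=2 product=0
t=4: arr=0 -> substrate=0 bound=1 product=1
t=5: arr=2 -> substrate=0 bound=3 product=1
t=6: arr=0 -> substrate=0 bound=2 product=2
t=7: arr=3 -> substrate=1 bound=4 product=2
t=8: arr=2 -> substrate=1 bound=4 product=4
t=9: arr=1 -> substrate=2 bound=4 product=4
t=10: arr=2 -> substrate=2 bound=4 product=6
t=11: arr=1 -> substrate=1 bound=4 product=8
t=12: arr=1 -> substrate=2 bound=4 product=8

Answer: 8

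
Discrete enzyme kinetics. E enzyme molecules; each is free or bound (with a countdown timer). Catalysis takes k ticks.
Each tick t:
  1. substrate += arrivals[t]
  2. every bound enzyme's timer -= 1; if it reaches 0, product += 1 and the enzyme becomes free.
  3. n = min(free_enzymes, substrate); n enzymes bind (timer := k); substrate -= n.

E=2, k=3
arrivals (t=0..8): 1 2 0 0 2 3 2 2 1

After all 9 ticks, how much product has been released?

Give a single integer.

Answer: 4

Derivation:
t=0: arr=1 -> substrate=0 bound=1 product=0
t=1: arr=2 -> substrate=1 bound=2 product=0
t=2: arr=0 -> substrate=1 bound=2 product=0
t=3: arr=0 -> substrate=0 bound=2 product=1
t=4: arr=2 -> substrate=1 bound=2 product=2
t=5: arr=3 -> substrate=4 bound=2 product=2
t=6: arr=2 -> substrate=5 bound=2 product=3
t=7: arr=2 -> substrate=6 bound=2 product=4
t=8: arr=1 -> substrate=7 bound=2 product=4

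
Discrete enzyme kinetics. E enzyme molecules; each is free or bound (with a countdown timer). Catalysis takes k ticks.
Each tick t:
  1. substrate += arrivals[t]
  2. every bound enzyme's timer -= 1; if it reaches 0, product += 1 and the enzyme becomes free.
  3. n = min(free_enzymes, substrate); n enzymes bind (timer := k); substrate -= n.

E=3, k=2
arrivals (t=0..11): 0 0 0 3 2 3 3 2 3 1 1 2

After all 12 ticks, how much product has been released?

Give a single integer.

t=0: arr=0 -> substrate=0 bound=0 product=0
t=1: arr=0 -> substrate=0 bound=0 product=0
t=2: arr=0 -> substrate=0 bound=0 product=0
t=3: arr=3 -> substrate=0 bound=3 product=0
t=4: arr=2 -> substrate=2 bound=3 product=0
t=5: arr=3 -> substrate=2 bound=3 product=3
t=6: arr=3 -> substrate=5 bound=3 product=3
t=7: arr=2 -> substrate=4 bound=3 product=6
t=8: arr=3 -> substrate=7 bound=3 product=6
t=9: arr=1 -> substrate=5 bound=3 product=9
t=10: arr=1 -> substrate=6 bound=3 product=9
t=11: arr=2 -> substrate=5 bound=3 product=12

Answer: 12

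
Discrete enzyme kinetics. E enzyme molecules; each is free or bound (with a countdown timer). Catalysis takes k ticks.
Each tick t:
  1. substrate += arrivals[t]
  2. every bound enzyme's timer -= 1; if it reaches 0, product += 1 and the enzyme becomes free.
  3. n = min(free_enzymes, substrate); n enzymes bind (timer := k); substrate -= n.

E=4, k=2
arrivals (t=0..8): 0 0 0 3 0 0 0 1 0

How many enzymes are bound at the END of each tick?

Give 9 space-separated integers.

t=0: arr=0 -> substrate=0 bound=0 product=0
t=1: arr=0 -> substrate=0 bound=0 product=0
t=2: arr=0 -> substrate=0 bound=0 product=0
t=3: arr=3 -> substrate=0 bound=3 product=0
t=4: arr=0 -> substrate=0 bound=3 product=0
t=5: arr=0 -> substrate=0 bound=0 product=3
t=6: arr=0 -> substrate=0 bound=0 product=3
t=7: arr=1 -> substrate=0 bound=1 product=3
t=8: arr=0 -> substrate=0 bound=1 product=3

Answer: 0 0 0 3 3 0 0 1 1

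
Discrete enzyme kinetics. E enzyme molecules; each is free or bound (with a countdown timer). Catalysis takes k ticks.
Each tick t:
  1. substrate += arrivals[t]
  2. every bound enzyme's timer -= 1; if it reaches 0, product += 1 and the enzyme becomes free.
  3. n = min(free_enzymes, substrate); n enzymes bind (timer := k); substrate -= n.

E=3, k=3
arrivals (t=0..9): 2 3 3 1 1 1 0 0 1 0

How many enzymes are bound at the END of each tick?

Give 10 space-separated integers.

t=0: arr=2 -> substrate=0 bound=2 product=0
t=1: arr=3 -> substrate=2 bound=3 product=0
t=2: arr=3 -> substrate=5 bound=3 product=0
t=3: arr=1 -> substrate=4 bound=3 product=2
t=4: arr=1 -> substrate=4 bound=3 product=3
t=5: arr=1 -> substrate=5 bound=3 product=3
t=6: arr=0 -> substrate=3 bound=3 product=5
t=7: arr=0 -> substrate=2 bound=3 product=6
t=8: arr=1 -> substrate=3 bound=3 product=6
t=9: arr=0 -> substrate=1 bound=3 product=8

Answer: 2 3 3 3 3 3 3 3 3 3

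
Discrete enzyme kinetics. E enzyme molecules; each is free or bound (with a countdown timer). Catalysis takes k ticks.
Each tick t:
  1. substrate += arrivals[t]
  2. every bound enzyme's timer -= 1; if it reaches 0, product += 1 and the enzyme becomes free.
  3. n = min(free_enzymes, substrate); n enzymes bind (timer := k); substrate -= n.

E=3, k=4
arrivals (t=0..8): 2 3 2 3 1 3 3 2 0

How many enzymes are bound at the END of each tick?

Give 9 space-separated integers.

Answer: 2 3 3 3 3 3 3 3 3

Derivation:
t=0: arr=2 -> substrate=0 bound=2 product=0
t=1: arr=3 -> substrate=2 bound=3 product=0
t=2: arr=2 -> substrate=4 bound=3 product=0
t=3: arr=3 -> substrate=7 bound=3 product=0
t=4: arr=1 -> substrate=6 bound=3 product=2
t=5: arr=3 -> substrate=8 bound=3 product=3
t=6: arr=3 -> substrate=11 bound=3 product=3
t=7: arr=2 -> substrate=13 bound=3 product=3
t=8: arr=0 -> substrate=11 bound=3 product=5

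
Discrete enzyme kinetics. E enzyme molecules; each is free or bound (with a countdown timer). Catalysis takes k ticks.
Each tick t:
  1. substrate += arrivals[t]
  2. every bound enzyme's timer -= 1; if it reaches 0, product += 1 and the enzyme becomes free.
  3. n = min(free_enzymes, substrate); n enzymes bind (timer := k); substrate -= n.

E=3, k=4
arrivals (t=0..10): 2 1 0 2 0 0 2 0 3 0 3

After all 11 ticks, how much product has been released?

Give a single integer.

Answer: 6

Derivation:
t=0: arr=2 -> substrate=0 bound=2 product=0
t=1: arr=1 -> substrate=0 bound=3 product=0
t=2: arr=0 -> substrate=0 bound=3 product=0
t=3: arr=2 -> substrate=2 bound=3 product=0
t=4: arr=0 -> substrate=0 bound=3 product=2
t=5: arr=0 -> substrate=0 bound=2 product=3
t=6: arr=2 -> substrate=1 bound=3 product=3
t=7: arr=0 -> substrate=1 bound=3 product=3
t=8: arr=3 -> substrate=2 bound=3 product=5
t=9: arr=0 -> substrate=2 bound=3 product=5
t=10: arr=3 -> substrate=4 bound=3 product=6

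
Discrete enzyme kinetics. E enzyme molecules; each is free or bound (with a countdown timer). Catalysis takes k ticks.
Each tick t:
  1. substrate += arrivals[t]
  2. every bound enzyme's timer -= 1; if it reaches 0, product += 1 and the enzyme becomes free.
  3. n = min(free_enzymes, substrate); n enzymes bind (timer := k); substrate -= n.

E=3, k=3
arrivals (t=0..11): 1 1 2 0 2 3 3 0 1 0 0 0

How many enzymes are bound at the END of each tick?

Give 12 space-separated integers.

Answer: 1 2 3 3 3 3 3 3 3 3 3 3

Derivation:
t=0: arr=1 -> substrate=0 bound=1 product=0
t=1: arr=1 -> substrate=0 bound=2 product=0
t=2: arr=2 -> substrate=1 bound=3 product=0
t=3: arr=0 -> substrate=0 bound=3 product=1
t=4: arr=2 -> substrate=1 bound=3 product=2
t=5: arr=3 -> substrate=3 bound=3 product=3
t=6: arr=3 -> substrate=5 bound=3 product=4
t=7: arr=0 -> substrate=4 bound=3 product=5
t=8: arr=1 -> substrate=4 bound=3 product=6
t=9: arr=0 -> substrate=3 bound=3 product=7
t=10: arr=0 -> substrate=2 bound=3 product=8
t=11: arr=0 -> substrate=1 bound=3 product=9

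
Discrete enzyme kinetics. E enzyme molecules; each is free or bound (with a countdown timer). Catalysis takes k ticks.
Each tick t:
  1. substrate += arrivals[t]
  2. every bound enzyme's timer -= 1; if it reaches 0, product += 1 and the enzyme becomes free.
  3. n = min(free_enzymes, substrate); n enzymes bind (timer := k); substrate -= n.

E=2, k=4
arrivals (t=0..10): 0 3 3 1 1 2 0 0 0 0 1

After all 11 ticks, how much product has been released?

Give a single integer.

t=0: arr=0 -> substrate=0 bound=0 product=0
t=1: arr=3 -> substrate=1 bound=2 product=0
t=2: arr=3 -> substrate=4 bound=2 product=0
t=3: arr=1 -> substrate=5 bound=2 product=0
t=4: arr=1 -> substrate=6 bound=2 product=0
t=5: arr=2 -> substrate=6 bound=2 product=2
t=6: arr=0 -> substrate=6 bound=2 product=2
t=7: arr=0 -> substrate=6 bound=2 product=2
t=8: arr=0 -> substrate=6 bound=2 product=2
t=9: arr=0 -> substrate=4 bound=2 product=4
t=10: arr=1 -> substrate=5 bound=2 product=4

Answer: 4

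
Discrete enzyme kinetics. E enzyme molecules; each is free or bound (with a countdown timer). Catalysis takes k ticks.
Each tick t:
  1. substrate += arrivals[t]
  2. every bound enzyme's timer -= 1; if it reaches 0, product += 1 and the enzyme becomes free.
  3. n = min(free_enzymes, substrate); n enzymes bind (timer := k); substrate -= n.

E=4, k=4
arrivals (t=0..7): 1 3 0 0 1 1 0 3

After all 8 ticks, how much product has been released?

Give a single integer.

Answer: 4

Derivation:
t=0: arr=1 -> substrate=0 bound=1 product=0
t=1: arr=3 -> substrate=0 bound=4 product=0
t=2: arr=0 -> substrate=0 bound=4 product=0
t=3: arr=0 -> substrate=0 bound=4 product=0
t=4: arr=1 -> substrate=0 bound=4 product=1
t=5: arr=1 -> substrate=0 bound=2 product=4
t=6: arr=0 -> substrate=0 bound=2 product=4
t=7: arr=3 -> substrate=1 bound=4 product=4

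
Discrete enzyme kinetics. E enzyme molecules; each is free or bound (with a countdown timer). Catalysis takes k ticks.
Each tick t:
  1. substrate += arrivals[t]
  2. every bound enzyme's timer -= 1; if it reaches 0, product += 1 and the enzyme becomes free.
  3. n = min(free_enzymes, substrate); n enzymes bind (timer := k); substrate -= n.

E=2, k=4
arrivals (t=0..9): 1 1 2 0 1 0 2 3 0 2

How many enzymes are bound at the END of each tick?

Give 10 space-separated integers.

Answer: 1 2 2 2 2 2 2 2 2 2

Derivation:
t=0: arr=1 -> substrate=0 bound=1 product=0
t=1: arr=1 -> substrate=0 bound=2 product=0
t=2: arr=2 -> substrate=2 bound=2 product=0
t=3: arr=0 -> substrate=2 bound=2 product=0
t=4: arr=1 -> substrate=2 bound=2 product=1
t=5: arr=0 -> substrate=1 bound=2 product=2
t=6: arr=2 -> substrate=3 bound=2 product=2
t=7: arr=3 -> substrate=6 bound=2 product=2
t=8: arr=0 -> substrate=5 bound=2 product=3
t=9: arr=2 -> substrate=6 bound=2 product=4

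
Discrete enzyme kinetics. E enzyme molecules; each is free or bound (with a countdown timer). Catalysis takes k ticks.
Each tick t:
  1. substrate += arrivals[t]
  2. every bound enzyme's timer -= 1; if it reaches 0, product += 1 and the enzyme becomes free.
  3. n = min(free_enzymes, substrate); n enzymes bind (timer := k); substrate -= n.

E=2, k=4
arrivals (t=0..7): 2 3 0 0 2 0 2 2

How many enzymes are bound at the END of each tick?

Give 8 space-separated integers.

t=0: arr=2 -> substrate=0 bound=2 product=0
t=1: arr=3 -> substrate=3 bound=2 product=0
t=2: arr=0 -> substrate=3 bound=2 product=0
t=3: arr=0 -> substrate=3 bound=2 product=0
t=4: arr=2 -> substrate=3 bound=2 product=2
t=5: arr=0 -> substrate=3 bound=2 product=2
t=6: arr=2 -> substrate=5 bound=2 product=2
t=7: arr=2 -> substrate=7 bound=2 product=2

Answer: 2 2 2 2 2 2 2 2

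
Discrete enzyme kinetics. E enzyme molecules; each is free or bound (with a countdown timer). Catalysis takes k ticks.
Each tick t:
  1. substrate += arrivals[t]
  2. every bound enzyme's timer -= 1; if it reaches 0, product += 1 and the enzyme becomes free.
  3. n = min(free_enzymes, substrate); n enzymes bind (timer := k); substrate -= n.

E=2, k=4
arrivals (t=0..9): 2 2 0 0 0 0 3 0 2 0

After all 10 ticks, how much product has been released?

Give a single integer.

Answer: 4

Derivation:
t=0: arr=2 -> substrate=0 bound=2 product=0
t=1: arr=2 -> substrate=2 bound=2 product=0
t=2: arr=0 -> substrate=2 bound=2 product=0
t=3: arr=0 -> substrate=2 bound=2 product=0
t=4: arr=0 -> substrate=0 bound=2 product=2
t=5: arr=0 -> substrate=0 bound=2 product=2
t=6: arr=3 -> substrate=3 bound=2 product=2
t=7: arr=0 -> substrate=3 bound=2 product=2
t=8: arr=2 -> substrate=3 bound=2 product=4
t=9: arr=0 -> substrate=3 bound=2 product=4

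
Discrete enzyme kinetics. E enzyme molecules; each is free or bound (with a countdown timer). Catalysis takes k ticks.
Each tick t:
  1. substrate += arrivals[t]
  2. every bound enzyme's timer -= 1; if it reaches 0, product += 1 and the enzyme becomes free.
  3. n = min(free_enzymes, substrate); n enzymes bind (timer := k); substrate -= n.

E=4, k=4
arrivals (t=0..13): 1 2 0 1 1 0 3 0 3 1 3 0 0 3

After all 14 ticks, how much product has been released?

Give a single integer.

t=0: arr=1 -> substrate=0 bound=1 product=0
t=1: arr=2 -> substrate=0 bound=3 product=0
t=2: arr=0 -> substrate=0 bound=3 product=0
t=3: arr=1 -> substrate=0 bound=4 product=0
t=4: arr=1 -> substrate=0 bound=4 product=1
t=5: arr=0 -> substrate=0 bound=2 product=3
t=6: arr=3 -> substrate=1 bound=4 product=3
t=7: arr=0 -> substrate=0 bound=4 product=4
t=8: arr=3 -> substrate=2 bound=4 product=5
t=9: arr=1 -> substrate=3 bound=4 product=5
t=10: arr=3 -> substrate=4 bound=4 product=7
t=11: arr=0 -> substrate=3 bound=4 product=8
t=12: arr=0 -> substrate=2 bound=4 product=9
t=13: arr=3 -> substrate=5 bound=4 product=9

Answer: 9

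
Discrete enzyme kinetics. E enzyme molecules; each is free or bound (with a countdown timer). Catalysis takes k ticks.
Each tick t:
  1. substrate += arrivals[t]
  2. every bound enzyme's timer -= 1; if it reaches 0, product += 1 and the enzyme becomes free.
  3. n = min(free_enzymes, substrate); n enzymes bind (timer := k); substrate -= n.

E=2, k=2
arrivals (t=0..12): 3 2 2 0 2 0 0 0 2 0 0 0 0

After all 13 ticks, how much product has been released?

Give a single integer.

t=0: arr=3 -> substrate=1 bound=2 product=0
t=1: arr=2 -> substrate=3 bound=2 product=0
t=2: arr=2 -> substrate=3 bound=2 product=2
t=3: arr=0 -> substrate=3 bound=2 product=2
t=4: arr=2 -> substrate=3 bound=2 product=4
t=5: arr=0 -> substrate=3 bound=2 product=4
t=6: arr=0 -> substrate=1 bound=2 product=6
t=7: arr=0 -> substrate=1 bound=2 product=6
t=8: arr=2 -> substrate=1 bound=2 product=8
t=9: arr=0 -> substrate=1 bound=2 product=8
t=10: arr=0 -> substrate=0 bound=1 product=10
t=11: arr=0 -> substrate=0 bound=1 product=10
t=12: arr=0 -> substrate=0 bound=0 product=11

Answer: 11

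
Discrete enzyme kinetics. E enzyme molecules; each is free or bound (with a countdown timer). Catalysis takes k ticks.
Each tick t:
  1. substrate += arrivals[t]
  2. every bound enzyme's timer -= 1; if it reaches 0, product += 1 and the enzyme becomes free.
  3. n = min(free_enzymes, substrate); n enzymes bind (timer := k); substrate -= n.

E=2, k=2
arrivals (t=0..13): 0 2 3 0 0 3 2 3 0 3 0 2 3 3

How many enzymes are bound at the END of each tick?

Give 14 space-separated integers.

Answer: 0 2 2 2 2 2 2 2 2 2 2 2 2 2

Derivation:
t=0: arr=0 -> substrate=0 bound=0 product=0
t=1: arr=2 -> substrate=0 bound=2 product=0
t=2: arr=3 -> substrate=3 bound=2 product=0
t=3: arr=0 -> substrate=1 bound=2 product=2
t=4: arr=0 -> substrate=1 bound=2 product=2
t=5: arr=3 -> substrate=2 bound=2 product=4
t=6: arr=2 -> substrate=4 bound=2 product=4
t=7: arr=3 -> substrate=5 bound=2 product=6
t=8: arr=0 -> substrate=5 bound=2 product=6
t=9: arr=3 -> substrate=6 bound=2 product=8
t=10: arr=0 -> substrate=6 bound=2 product=8
t=11: arr=2 -> substrate=6 bound=2 product=10
t=12: arr=3 -> substrate=9 bound=2 product=10
t=13: arr=3 -> substrate=10 bound=2 product=12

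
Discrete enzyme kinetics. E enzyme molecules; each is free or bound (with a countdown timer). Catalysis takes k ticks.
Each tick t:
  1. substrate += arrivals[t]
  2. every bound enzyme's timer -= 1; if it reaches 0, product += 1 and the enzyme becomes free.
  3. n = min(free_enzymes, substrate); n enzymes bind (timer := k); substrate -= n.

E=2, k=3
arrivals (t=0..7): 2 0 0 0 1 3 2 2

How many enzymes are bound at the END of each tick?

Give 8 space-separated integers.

Answer: 2 2 2 0 1 2 2 2

Derivation:
t=0: arr=2 -> substrate=0 bound=2 product=0
t=1: arr=0 -> substrate=0 bound=2 product=0
t=2: arr=0 -> substrate=0 bound=2 product=0
t=3: arr=0 -> substrate=0 bound=0 product=2
t=4: arr=1 -> substrate=0 bound=1 product=2
t=5: arr=3 -> substrate=2 bound=2 product=2
t=6: arr=2 -> substrate=4 bound=2 product=2
t=7: arr=2 -> substrate=5 bound=2 product=3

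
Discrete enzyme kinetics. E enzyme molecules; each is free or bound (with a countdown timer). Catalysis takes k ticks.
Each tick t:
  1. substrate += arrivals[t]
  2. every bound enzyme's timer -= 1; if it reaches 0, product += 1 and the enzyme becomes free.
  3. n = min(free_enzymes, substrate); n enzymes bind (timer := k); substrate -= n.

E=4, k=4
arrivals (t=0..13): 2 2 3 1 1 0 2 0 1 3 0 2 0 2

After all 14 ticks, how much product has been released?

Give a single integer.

t=0: arr=2 -> substrate=0 bound=2 product=0
t=1: arr=2 -> substrate=0 bound=4 product=0
t=2: arr=3 -> substrate=3 bound=4 product=0
t=3: arr=1 -> substrate=4 bound=4 product=0
t=4: arr=1 -> substrate=3 bound=4 product=2
t=5: arr=0 -> substrate=1 bound=4 product=4
t=6: arr=2 -> substrate=3 bound=4 product=4
t=7: arr=0 -> substrate=3 bound=4 product=4
t=8: arr=1 -> substrate=2 bound=4 product=6
t=9: arr=3 -> substrate=3 bound=4 product=8
t=10: arr=0 -> substrate=3 bound=4 product=8
t=11: arr=2 -> substrate=5 bound=4 product=8
t=12: arr=0 -> substrate=3 bound=4 product=10
t=13: arr=2 -> substrate=3 bound=4 product=12

Answer: 12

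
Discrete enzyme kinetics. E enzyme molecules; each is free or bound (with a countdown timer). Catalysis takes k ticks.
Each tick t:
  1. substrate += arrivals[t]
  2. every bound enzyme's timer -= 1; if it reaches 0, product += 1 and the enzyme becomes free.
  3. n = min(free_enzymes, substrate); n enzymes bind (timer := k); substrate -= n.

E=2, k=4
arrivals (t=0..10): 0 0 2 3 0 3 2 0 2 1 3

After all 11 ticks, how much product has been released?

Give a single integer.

t=0: arr=0 -> substrate=0 bound=0 product=0
t=1: arr=0 -> substrate=0 bound=0 product=0
t=2: arr=2 -> substrate=0 bound=2 product=0
t=3: arr=3 -> substrate=3 bound=2 product=0
t=4: arr=0 -> substrate=3 bound=2 product=0
t=5: arr=3 -> substrate=6 bound=2 product=0
t=6: arr=2 -> substrate=6 bound=2 product=2
t=7: arr=0 -> substrate=6 bound=2 product=2
t=8: arr=2 -> substrate=8 bound=2 product=2
t=9: arr=1 -> substrate=9 bound=2 product=2
t=10: arr=3 -> substrate=10 bound=2 product=4

Answer: 4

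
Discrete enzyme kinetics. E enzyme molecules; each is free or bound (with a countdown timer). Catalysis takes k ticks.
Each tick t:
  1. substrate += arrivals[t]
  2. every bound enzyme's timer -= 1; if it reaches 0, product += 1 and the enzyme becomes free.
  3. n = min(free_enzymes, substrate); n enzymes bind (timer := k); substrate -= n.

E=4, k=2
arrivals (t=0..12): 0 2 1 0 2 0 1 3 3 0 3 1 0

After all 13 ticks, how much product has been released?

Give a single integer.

Answer: 14

Derivation:
t=0: arr=0 -> substrate=0 bound=0 product=0
t=1: arr=2 -> substrate=0 bound=2 product=0
t=2: arr=1 -> substrate=0 bound=3 product=0
t=3: arr=0 -> substrate=0 bound=1 product=2
t=4: arr=2 -> substrate=0 bound=2 product=3
t=5: arr=0 -> substrate=0 bound=2 product=3
t=6: arr=1 -> substrate=0 bound=1 product=5
t=7: arr=3 -> substrate=0 bound=4 product=5
t=8: arr=3 -> substrate=2 bound=4 product=6
t=9: arr=0 -> substrate=0 bound=3 product=9
t=10: arr=3 -> substrate=1 bound=4 product=10
t=11: arr=1 -> substrate=0 bound=4 product=12
t=12: arr=0 -> substrate=0 bound=2 product=14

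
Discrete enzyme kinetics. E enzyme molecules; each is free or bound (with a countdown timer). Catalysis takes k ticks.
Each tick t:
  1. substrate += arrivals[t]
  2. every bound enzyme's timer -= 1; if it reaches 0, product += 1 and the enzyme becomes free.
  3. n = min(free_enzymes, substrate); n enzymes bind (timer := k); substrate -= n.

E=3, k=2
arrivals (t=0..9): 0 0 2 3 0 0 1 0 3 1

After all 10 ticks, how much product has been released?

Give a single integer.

Answer: 6

Derivation:
t=0: arr=0 -> substrate=0 bound=0 product=0
t=1: arr=0 -> substrate=0 bound=0 product=0
t=2: arr=2 -> substrate=0 bound=2 product=0
t=3: arr=3 -> substrate=2 bound=3 product=0
t=4: arr=0 -> substrate=0 bound=3 product=2
t=5: arr=0 -> substrate=0 bound=2 product=3
t=6: arr=1 -> substrate=0 bound=1 product=5
t=7: arr=0 -> substrate=0 bound=1 product=5
t=8: arr=3 -> substrate=0 bound=3 product=6
t=9: arr=1 -> substrate=1 bound=3 product=6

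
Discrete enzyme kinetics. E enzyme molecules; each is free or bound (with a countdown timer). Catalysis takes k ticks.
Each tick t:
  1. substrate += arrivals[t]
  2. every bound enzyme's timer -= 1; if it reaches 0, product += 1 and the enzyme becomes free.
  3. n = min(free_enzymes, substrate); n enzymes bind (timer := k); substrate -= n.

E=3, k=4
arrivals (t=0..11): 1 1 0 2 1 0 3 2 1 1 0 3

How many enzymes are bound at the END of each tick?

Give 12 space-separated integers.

t=0: arr=1 -> substrate=0 bound=1 product=0
t=1: arr=1 -> substrate=0 bound=2 product=0
t=2: arr=0 -> substrate=0 bound=2 product=0
t=3: arr=2 -> substrate=1 bound=3 product=0
t=4: arr=1 -> substrate=1 bound=3 product=1
t=5: arr=0 -> substrate=0 bound=3 product=2
t=6: arr=3 -> substrate=3 bound=3 product=2
t=7: arr=2 -> substrate=4 bound=3 product=3
t=8: arr=1 -> substrate=4 bound=3 product=4
t=9: arr=1 -> substrate=4 bound=3 product=5
t=10: arr=0 -> substrate=4 bound=3 product=5
t=11: arr=3 -> substrate=6 bound=3 product=6

Answer: 1 2 2 3 3 3 3 3 3 3 3 3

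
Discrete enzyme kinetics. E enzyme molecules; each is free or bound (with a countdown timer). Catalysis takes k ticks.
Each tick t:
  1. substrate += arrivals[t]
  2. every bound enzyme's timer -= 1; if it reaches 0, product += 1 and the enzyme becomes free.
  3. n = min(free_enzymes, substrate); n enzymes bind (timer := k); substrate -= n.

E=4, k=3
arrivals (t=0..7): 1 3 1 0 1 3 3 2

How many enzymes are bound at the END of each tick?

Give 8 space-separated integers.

t=0: arr=1 -> substrate=0 bound=1 product=0
t=1: arr=3 -> substrate=0 bound=4 product=0
t=2: arr=1 -> substrate=1 bound=4 product=0
t=3: arr=0 -> substrate=0 bound=4 product=1
t=4: arr=1 -> substrate=0 bound=2 product=4
t=5: arr=3 -> substrate=1 bound=4 product=4
t=6: arr=3 -> substrate=3 bound=4 product=5
t=7: arr=2 -> substrate=4 bound=4 product=6

Answer: 1 4 4 4 2 4 4 4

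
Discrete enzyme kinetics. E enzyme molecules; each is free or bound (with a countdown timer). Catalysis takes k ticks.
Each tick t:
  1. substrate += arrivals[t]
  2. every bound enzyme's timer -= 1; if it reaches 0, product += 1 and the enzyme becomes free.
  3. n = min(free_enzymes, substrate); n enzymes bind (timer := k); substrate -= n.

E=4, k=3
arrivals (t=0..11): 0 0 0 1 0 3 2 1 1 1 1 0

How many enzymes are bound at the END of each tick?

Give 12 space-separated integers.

t=0: arr=0 -> substrate=0 bound=0 product=0
t=1: arr=0 -> substrate=0 bound=0 product=0
t=2: arr=0 -> substrate=0 bound=0 product=0
t=3: arr=1 -> substrate=0 bound=1 product=0
t=4: arr=0 -> substrate=0 bound=1 product=0
t=5: arr=3 -> substrate=0 bound=4 product=0
t=6: arr=2 -> substrate=1 bound=4 product=1
t=7: arr=1 -> substrate=2 bound=4 product=1
t=8: arr=1 -> substrate=0 bound=4 product=4
t=9: arr=1 -> substrate=0 bound=4 product=5
t=10: arr=1 -> substrate=1 bound=4 product=5
t=11: arr=0 -> substrate=0 bound=2 product=8

Answer: 0 0 0 1 1 4 4 4 4 4 4 2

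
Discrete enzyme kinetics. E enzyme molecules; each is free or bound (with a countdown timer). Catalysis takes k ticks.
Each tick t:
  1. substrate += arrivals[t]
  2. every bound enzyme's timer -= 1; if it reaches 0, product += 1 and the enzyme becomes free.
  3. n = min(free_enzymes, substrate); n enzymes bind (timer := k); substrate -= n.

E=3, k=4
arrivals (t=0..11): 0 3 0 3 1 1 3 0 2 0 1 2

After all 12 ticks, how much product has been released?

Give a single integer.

t=0: arr=0 -> substrate=0 bound=0 product=0
t=1: arr=3 -> substrate=0 bound=3 product=0
t=2: arr=0 -> substrate=0 bound=3 product=0
t=3: arr=3 -> substrate=3 bound=3 product=0
t=4: arr=1 -> substrate=4 bound=3 product=0
t=5: arr=1 -> substrate=2 bound=3 product=3
t=6: arr=3 -> substrate=5 bound=3 product=3
t=7: arr=0 -> substrate=5 bound=3 product=3
t=8: arr=2 -> substrate=7 bound=3 product=3
t=9: arr=0 -> substrate=4 bound=3 product=6
t=10: arr=1 -> substrate=5 bound=3 product=6
t=11: arr=2 -> substrate=7 bound=3 product=6

Answer: 6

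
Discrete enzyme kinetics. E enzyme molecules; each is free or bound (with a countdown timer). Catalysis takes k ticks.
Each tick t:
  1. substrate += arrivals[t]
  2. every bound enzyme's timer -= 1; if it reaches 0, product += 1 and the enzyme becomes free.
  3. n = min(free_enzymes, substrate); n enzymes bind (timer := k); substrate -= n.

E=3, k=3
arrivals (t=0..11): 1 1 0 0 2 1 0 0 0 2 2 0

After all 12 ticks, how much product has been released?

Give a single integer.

Answer: 5

Derivation:
t=0: arr=1 -> substrate=0 bound=1 product=0
t=1: arr=1 -> substrate=0 bound=2 product=0
t=2: arr=0 -> substrate=0 bound=2 product=0
t=3: arr=0 -> substrate=0 bound=1 product=1
t=4: arr=2 -> substrate=0 bound=2 product=2
t=5: arr=1 -> substrate=0 bound=3 product=2
t=6: arr=0 -> substrate=0 bound=3 product=2
t=7: arr=0 -> substrate=0 bound=1 product=4
t=8: arr=0 -> substrate=0 bound=0 product=5
t=9: arr=2 -> substrate=0 bound=2 product=5
t=10: arr=2 -> substrate=1 bound=3 product=5
t=11: arr=0 -> substrate=1 bound=3 product=5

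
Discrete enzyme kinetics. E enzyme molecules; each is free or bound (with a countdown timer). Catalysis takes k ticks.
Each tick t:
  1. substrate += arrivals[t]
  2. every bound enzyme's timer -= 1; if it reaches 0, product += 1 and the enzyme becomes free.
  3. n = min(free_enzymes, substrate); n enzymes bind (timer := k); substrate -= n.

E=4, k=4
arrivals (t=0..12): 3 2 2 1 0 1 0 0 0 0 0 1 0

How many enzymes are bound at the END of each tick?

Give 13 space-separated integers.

t=0: arr=3 -> substrate=0 bound=3 product=0
t=1: arr=2 -> substrate=1 bound=4 product=0
t=2: arr=2 -> substrate=3 bound=4 product=0
t=3: arr=1 -> substrate=4 bound=4 product=0
t=4: arr=0 -> substrate=1 bound=4 product=3
t=5: arr=1 -> substrate=1 bound=4 product=4
t=6: arr=0 -> substrate=1 bound=4 product=4
t=7: arr=0 -> substrate=1 bound=4 product=4
t=8: arr=0 -> substrate=0 bound=2 product=7
t=9: arr=0 -> substrate=0 bound=1 product=8
t=10: arr=0 -> substrate=0 bound=1 product=8
t=11: arr=1 -> substrate=0 bound=2 product=8
t=12: arr=0 -> substrate=0 bound=1 product=9

Answer: 3 4 4 4 4 4 4 4 2 1 1 2 1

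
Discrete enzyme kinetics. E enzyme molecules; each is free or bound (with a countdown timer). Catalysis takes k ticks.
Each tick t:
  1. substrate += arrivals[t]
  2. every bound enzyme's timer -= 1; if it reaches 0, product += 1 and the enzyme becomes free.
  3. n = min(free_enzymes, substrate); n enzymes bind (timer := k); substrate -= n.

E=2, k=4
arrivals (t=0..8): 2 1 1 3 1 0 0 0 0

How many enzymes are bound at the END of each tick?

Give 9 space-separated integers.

Answer: 2 2 2 2 2 2 2 2 2

Derivation:
t=0: arr=2 -> substrate=0 bound=2 product=0
t=1: arr=1 -> substrate=1 bound=2 product=0
t=2: arr=1 -> substrate=2 bound=2 product=0
t=3: arr=3 -> substrate=5 bound=2 product=0
t=4: arr=1 -> substrate=4 bound=2 product=2
t=5: arr=0 -> substrate=4 bound=2 product=2
t=6: arr=0 -> substrate=4 bound=2 product=2
t=7: arr=0 -> substrate=4 bound=2 product=2
t=8: arr=0 -> substrate=2 bound=2 product=4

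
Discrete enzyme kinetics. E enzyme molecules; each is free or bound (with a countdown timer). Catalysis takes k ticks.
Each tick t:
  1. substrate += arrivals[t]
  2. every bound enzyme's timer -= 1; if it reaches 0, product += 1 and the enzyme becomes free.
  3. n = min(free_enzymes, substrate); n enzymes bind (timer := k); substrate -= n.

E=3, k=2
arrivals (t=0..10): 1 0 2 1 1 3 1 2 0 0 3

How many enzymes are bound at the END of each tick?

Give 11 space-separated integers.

t=0: arr=1 -> substrate=0 bound=1 product=0
t=1: arr=0 -> substrate=0 bound=1 product=0
t=2: arr=2 -> substrate=0 bound=2 product=1
t=3: arr=1 -> substrate=0 bound=3 product=1
t=4: arr=1 -> substrate=0 bound=2 product=3
t=5: arr=3 -> substrate=1 bound=3 product=4
t=6: arr=1 -> substrate=1 bound=3 product=5
t=7: arr=2 -> substrate=1 bound=3 product=7
t=8: arr=0 -> substrate=0 bound=3 product=8
t=9: arr=0 -> substrate=0 bound=1 product=10
t=10: arr=3 -> substrate=0 bound=3 product=11

Answer: 1 1 2 3 2 3 3 3 3 1 3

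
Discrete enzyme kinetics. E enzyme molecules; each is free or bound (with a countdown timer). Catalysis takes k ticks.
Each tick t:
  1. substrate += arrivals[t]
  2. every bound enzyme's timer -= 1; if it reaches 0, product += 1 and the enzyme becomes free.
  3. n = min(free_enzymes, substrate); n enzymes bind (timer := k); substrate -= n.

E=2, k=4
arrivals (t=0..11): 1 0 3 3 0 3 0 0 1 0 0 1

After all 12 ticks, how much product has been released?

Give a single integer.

Answer: 4

Derivation:
t=0: arr=1 -> substrate=0 bound=1 product=0
t=1: arr=0 -> substrate=0 bound=1 product=0
t=2: arr=3 -> substrate=2 bound=2 product=0
t=3: arr=3 -> substrate=5 bound=2 product=0
t=4: arr=0 -> substrate=4 bound=2 product=1
t=5: arr=3 -> substrate=7 bound=2 product=1
t=6: arr=0 -> substrate=6 bound=2 product=2
t=7: arr=0 -> substrate=6 bound=2 product=2
t=8: arr=1 -> substrate=6 bound=2 product=3
t=9: arr=0 -> substrate=6 bound=2 product=3
t=10: arr=0 -> substrate=5 bound=2 product=4
t=11: arr=1 -> substrate=6 bound=2 product=4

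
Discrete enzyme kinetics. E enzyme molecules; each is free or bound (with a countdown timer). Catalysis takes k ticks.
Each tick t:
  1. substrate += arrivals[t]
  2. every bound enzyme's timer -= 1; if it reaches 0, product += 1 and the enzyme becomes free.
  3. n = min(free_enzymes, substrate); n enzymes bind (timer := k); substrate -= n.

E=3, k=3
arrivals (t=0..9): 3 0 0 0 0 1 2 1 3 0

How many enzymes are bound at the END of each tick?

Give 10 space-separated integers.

Answer: 3 3 3 0 0 1 3 3 3 3

Derivation:
t=0: arr=3 -> substrate=0 bound=3 product=0
t=1: arr=0 -> substrate=0 bound=3 product=0
t=2: arr=0 -> substrate=0 bound=3 product=0
t=3: arr=0 -> substrate=0 bound=0 product=3
t=4: arr=0 -> substrate=0 bound=0 product=3
t=5: arr=1 -> substrate=0 bound=1 product=3
t=6: arr=2 -> substrate=0 bound=3 product=3
t=7: arr=1 -> substrate=1 bound=3 product=3
t=8: arr=3 -> substrate=3 bound=3 product=4
t=9: arr=0 -> substrate=1 bound=3 product=6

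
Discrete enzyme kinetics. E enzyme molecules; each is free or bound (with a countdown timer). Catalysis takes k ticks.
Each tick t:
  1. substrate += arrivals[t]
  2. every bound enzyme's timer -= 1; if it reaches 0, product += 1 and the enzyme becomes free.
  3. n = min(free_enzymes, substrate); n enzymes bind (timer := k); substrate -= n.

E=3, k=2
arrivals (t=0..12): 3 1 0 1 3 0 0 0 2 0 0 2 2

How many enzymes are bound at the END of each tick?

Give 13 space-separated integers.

t=0: arr=3 -> substrate=0 bound=3 product=0
t=1: arr=1 -> substrate=1 bound=3 product=0
t=2: arr=0 -> substrate=0 bound=1 product=3
t=3: arr=1 -> substrate=0 bound=2 product=3
t=4: arr=3 -> substrate=1 bound=3 product=4
t=5: arr=0 -> substrate=0 bound=3 product=5
t=6: arr=0 -> substrate=0 bound=1 product=7
t=7: arr=0 -> substrate=0 bound=0 product=8
t=8: arr=2 -> substrate=0 bound=2 product=8
t=9: arr=0 -> substrate=0 bound=2 product=8
t=10: arr=0 -> substrate=0 bound=0 product=10
t=11: arr=2 -> substrate=0 bound=2 product=10
t=12: arr=2 -> substrate=1 bound=3 product=10

Answer: 3 3 1 2 3 3 1 0 2 2 0 2 3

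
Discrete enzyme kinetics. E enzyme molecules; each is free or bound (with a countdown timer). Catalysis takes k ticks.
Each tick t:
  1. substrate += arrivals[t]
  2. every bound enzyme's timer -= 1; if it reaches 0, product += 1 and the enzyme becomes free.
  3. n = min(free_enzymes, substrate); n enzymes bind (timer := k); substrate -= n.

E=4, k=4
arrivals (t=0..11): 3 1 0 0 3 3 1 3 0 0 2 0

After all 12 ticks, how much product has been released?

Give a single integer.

Answer: 8

Derivation:
t=0: arr=3 -> substrate=0 bound=3 product=0
t=1: arr=1 -> substrate=0 bound=4 product=0
t=2: arr=0 -> substrate=0 bound=4 product=0
t=3: arr=0 -> substrate=0 bound=4 product=0
t=4: arr=3 -> substrate=0 bound=4 product=3
t=5: arr=3 -> substrate=2 bound=4 product=4
t=6: arr=1 -> substrate=3 bound=4 product=4
t=7: arr=3 -> substrate=6 bound=4 product=4
t=8: arr=0 -> substrate=3 bound=4 product=7
t=9: arr=0 -> substrate=2 bound=4 product=8
t=10: arr=2 -> substrate=4 bound=4 product=8
t=11: arr=0 -> substrate=4 bound=4 product=8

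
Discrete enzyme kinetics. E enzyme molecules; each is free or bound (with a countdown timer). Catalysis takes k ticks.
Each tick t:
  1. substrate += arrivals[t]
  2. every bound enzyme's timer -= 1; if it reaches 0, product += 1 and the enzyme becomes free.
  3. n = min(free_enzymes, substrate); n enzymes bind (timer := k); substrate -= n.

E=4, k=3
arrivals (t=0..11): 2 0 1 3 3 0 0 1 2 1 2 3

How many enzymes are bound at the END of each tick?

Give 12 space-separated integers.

t=0: arr=2 -> substrate=0 bound=2 product=0
t=1: arr=0 -> substrate=0 bound=2 product=0
t=2: arr=1 -> substrate=0 bound=3 product=0
t=3: arr=3 -> substrate=0 bound=4 product=2
t=4: arr=3 -> substrate=3 bound=4 product=2
t=5: arr=0 -> substrate=2 bound=4 product=3
t=6: arr=0 -> substrate=0 bound=3 product=6
t=7: arr=1 -> substrate=0 bound=4 product=6
t=8: arr=2 -> substrate=1 bound=4 product=7
t=9: arr=1 -> substrate=0 bound=4 product=9
t=10: arr=2 -> substrate=1 bound=4 product=10
t=11: arr=3 -> substrate=3 bound=4 product=11

Answer: 2 2 3 4 4 4 3 4 4 4 4 4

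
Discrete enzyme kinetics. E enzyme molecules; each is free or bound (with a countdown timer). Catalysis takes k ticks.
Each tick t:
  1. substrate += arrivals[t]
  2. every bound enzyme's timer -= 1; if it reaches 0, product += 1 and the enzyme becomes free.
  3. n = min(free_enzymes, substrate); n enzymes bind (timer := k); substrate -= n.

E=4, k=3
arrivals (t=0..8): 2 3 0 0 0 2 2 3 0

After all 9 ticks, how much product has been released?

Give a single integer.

t=0: arr=2 -> substrate=0 bound=2 product=0
t=1: arr=3 -> substrate=1 bound=4 product=0
t=2: arr=0 -> substrate=1 bound=4 product=0
t=3: arr=0 -> substrate=0 bound=3 product=2
t=4: arr=0 -> substrate=0 bound=1 product=4
t=5: arr=2 -> substrate=0 bound=3 product=4
t=6: arr=2 -> substrate=0 bound=4 product=5
t=7: arr=3 -> substrate=3 bound=4 product=5
t=8: arr=0 -> substrate=1 bound=4 product=7

Answer: 7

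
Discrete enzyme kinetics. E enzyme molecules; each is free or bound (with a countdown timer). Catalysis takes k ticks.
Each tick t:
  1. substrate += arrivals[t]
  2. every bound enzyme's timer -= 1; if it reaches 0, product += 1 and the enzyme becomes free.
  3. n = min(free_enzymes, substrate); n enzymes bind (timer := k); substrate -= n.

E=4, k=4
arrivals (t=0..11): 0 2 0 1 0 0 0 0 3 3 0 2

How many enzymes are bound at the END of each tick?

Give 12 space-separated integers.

Answer: 0 2 2 3 3 1 1 0 3 4 4 4

Derivation:
t=0: arr=0 -> substrate=0 bound=0 product=0
t=1: arr=2 -> substrate=0 bound=2 product=0
t=2: arr=0 -> substrate=0 bound=2 product=0
t=3: arr=1 -> substrate=0 bound=3 product=0
t=4: arr=0 -> substrate=0 bound=3 product=0
t=5: arr=0 -> substrate=0 bound=1 product=2
t=6: arr=0 -> substrate=0 bound=1 product=2
t=7: arr=0 -> substrate=0 bound=0 product=3
t=8: arr=3 -> substrate=0 bound=3 product=3
t=9: arr=3 -> substrate=2 bound=4 product=3
t=10: arr=0 -> substrate=2 bound=4 product=3
t=11: arr=2 -> substrate=4 bound=4 product=3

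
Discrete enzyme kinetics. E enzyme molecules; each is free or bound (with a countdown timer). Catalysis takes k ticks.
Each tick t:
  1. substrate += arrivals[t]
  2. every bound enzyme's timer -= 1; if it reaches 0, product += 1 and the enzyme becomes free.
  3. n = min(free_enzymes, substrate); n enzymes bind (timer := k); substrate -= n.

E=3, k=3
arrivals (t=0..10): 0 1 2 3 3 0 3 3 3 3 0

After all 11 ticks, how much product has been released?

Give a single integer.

Answer: 7

Derivation:
t=0: arr=0 -> substrate=0 bound=0 product=0
t=1: arr=1 -> substrate=0 bound=1 product=0
t=2: arr=2 -> substrate=0 bound=3 product=0
t=3: arr=3 -> substrate=3 bound=3 product=0
t=4: arr=3 -> substrate=5 bound=3 product=1
t=5: arr=0 -> substrate=3 bound=3 product=3
t=6: arr=3 -> substrate=6 bound=3 product=3
t=7: arr=3 -> substrate=8 bound=3 product=4
t=8: arr=3 -> substrate=9 bound=3 product=6
t=9: arr=3 -> substrate=12 bound=3 product=6
t=10: arr=0 -> substrate=11 bound=3 product=7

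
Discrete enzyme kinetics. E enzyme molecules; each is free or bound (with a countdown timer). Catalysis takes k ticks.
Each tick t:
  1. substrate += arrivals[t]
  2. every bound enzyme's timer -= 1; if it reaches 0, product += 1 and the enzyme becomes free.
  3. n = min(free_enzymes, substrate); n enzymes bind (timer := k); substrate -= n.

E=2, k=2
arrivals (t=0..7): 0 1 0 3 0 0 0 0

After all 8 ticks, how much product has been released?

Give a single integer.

Answer: 4

Derivation:
t=0: arr=0 -> substrate=0 bound=0 product=0
t=1: arr=1 -> substrate=0 bound=1 product=0
t=2: arr=0 -> substrate=0 bound=1 product=0
t=3: arr=3 -> substrate=1 bound=2 product=1
t=4: arr=0 -> substrate=1 bound=2 product=1
t=5: arr=0 -> substrate=0 bound=1 product=3
t=6: arr=0 -> substrate=0 bound=1 product=3
t=7: arr=0 -> substrate=0 bound=0 product=4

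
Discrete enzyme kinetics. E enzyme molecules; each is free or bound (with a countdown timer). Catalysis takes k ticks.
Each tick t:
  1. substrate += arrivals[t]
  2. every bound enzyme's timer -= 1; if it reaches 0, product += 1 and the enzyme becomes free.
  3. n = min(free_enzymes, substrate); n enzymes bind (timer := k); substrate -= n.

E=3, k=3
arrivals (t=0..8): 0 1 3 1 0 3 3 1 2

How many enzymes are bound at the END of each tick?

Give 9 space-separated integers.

t=0: arr=0 -> substrate=0 bound=0 product=0
t=1: arr=1 -> substrate=0 bound=1 product=0
t=2: arr=3 -> substrate=1 bound=3 product=0
t=3: arr=1 -> substrate=2 bound=3 product=0
t=4: arr=0 -> substrate=1 bound=3 product=1
t=5: arr=3 -> substrate=2 bound=3 product=3
t=6: arr=3 -> substrate=5 bound=3 product=3
t=7: arr=1 -> substrate=5 bound=3 product=4
t=8: arr=2 -> substrate=5 bound=3 product=6

Answer: 0 1 3 3 3 3 3 3 3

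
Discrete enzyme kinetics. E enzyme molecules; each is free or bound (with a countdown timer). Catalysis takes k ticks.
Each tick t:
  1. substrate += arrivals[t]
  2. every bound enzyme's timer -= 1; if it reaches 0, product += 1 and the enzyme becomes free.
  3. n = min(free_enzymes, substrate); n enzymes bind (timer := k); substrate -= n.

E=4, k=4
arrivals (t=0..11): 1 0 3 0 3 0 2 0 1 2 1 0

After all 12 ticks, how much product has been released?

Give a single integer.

Answer: 8

Derivation:
t=0: arr=1 -> substrate=0 bound=1 product=0
t=1: arr=0 -> substrate=0 bound=1 product=0
t=2: arr=3 -> substrate=0 bound=4 product=0
t=3: arr=0 -> substrate=0 bound=4 product=0
t=4: arr=3 -> substrate=2 bound=4 product=1
t=5: arr=0 -> substrate=2 bound=4 product=1
t=6: arr=2 -> substrate=1 bound=4 product=4
t=7: arr=0 -> substrate=1 bound=4 product=4
t=8: arr=1 -> substrate=1 bound=4 product=5
t=9: arr=2 -> substrate=3 bound=4 product=5
t=10: arr=1 -> substrate=1 bound=4 product=8
t=11: arr=0 -> substrate=1 bound=4 product=8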